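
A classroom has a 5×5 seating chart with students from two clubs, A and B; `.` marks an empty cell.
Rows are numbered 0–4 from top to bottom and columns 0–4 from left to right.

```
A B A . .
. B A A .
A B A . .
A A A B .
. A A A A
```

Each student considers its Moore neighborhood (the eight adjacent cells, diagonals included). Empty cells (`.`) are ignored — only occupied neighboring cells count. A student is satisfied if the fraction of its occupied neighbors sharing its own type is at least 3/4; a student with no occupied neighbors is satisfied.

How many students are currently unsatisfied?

(0,0)A 0/2 not
(0,1)B 1/4 not
(0,2)A 2/4 not
(1,1)B 2/7 not
(1,2)A 3/6 not
(1,3)A 3/3 satisfied
(2,0)A 2/4 not
(2,1)B 1/7 not
(2,2)A 4/7 not
(3,0)A 3/4 satisfied
(3,1)A 6/7 satisfied
(3,2)A 5/7 not
(3,3)B 0/5 not
(4,1)A 4/4 satisfied
(4,2)A 4/5 satisfied
(4,3)A 3/4 satisfied
(4,4)A 1/2 not
Unsatisfied: (0,0), (0,1), (0,2), (1,1), (1,2), (2,0), (2,1), (2,2), (3,2), (3,3), (4,4) — 11 in total.

11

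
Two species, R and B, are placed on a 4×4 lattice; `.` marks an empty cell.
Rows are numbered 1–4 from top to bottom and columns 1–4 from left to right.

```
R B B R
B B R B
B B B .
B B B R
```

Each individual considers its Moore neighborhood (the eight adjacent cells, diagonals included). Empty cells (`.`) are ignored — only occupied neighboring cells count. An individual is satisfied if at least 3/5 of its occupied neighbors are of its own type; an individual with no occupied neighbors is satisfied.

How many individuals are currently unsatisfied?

(1,1)R 0/3 ✗
(1,2)B 3/5 ✓
(1,3)B 3/5 ✓
(1,4)R 1/3 ✗
(2,1)B 4/5 ✓
(2,2)B 6/8 ✓
(2,3)R 1/7 ✗
(2,4)B 2/4 ✗
(3,1)B 5/5 ✓
(3,2)B 7/8 ✓
(3,3)B 5/7 ✓
(4,1)B 3/3 ✓
(4,2)B 5/5 ✓
(4,3)B 3/4 ✓
(4,4)R 0/2 ✗
Unsatisfied: (1,1), (1,4), (2,3), (2,4), (4,4) — 5 in total.

5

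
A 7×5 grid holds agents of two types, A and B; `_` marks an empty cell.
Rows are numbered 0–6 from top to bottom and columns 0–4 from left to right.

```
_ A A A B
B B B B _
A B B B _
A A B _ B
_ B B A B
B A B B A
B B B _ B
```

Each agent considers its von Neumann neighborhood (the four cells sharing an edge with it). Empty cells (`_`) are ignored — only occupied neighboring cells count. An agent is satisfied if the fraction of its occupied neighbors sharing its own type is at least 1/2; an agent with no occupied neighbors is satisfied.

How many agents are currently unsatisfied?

11

(0,1)A 1/2 ok
(0,2)A 2/3 ok
(0,3)A 1/3 unhappy
(0,4)B 0/1 unhappy
(1,0)B 1/2 ok
(1,1)B 3/4 ok
(1,2)B 3/4 ok
(1,3)B 2/3 ok
(2,0)A 1/3 unhappy
(2,1)B 2/4 ok
(2,2)B 4/4 ok
(2,3)B 2/2 ok
(3,0)A 2/2 ok
(3,1)A 1/4 unhappy
(3,2)B 2/3 ok
(3,4)B 1/1 ok
(4,1)B 1/3 unhappy
(4,2)B 3/4 ok
(4,3)A 0/3 unhappy
(4,4)B 1/3 unhappy
(5,0)B 1/2 ok
(5,1)A 0/4 unhappy
(5,2)B 3/4 ok
(5,3)B 1/3 unhappy
(5,4)A 0/3 unhappy
(6,0)B 2/2 ok
(6,1)B 2/3 ok
(6,2)B 2/2 ok
(6,4)B 0/1 unhappy
Unsatisfied: (0,3), (0,4), (2,0), (3,1), (4,1), (4,3), (4,4), (5,1), (5,3), (5,4), (6,4) — 11 in total.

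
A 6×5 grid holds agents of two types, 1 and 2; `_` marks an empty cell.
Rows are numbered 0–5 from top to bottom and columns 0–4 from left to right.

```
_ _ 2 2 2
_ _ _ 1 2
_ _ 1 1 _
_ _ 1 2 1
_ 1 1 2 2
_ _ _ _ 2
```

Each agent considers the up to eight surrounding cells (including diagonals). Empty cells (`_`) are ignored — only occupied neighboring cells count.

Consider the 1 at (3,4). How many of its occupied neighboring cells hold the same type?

Occupied neighbors of (3,4): (2,3)=1, (3,3)=2, (4,3)=2, (4,4)=2.
Same type (1): 1 of 4.

1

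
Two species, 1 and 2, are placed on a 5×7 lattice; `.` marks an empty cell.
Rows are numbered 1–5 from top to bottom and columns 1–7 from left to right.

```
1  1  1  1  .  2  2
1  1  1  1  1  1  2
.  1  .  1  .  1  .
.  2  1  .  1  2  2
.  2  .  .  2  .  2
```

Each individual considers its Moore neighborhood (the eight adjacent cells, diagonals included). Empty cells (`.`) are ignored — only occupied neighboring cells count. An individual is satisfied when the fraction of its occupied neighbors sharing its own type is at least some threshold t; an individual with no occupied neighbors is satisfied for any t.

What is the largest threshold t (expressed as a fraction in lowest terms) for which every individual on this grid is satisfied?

1/3

(1,1)1 3/3
(1,2)1 5/5
(1,3)1 5/5
(1,4)1 4/4
(1,6)2 2/4
(1,7)2 2/3
(2,1)1 4/4
(2,2)1 6/6
(2,3)1 7/7
(2,4)1 5/5
(2,5)1 5/6
(2,6)1 2/5
(2,7)2 2/4
(3,2)1 4/5
(3,4)1 5/5
(3,6)1 3/6
(4,2)2 1/3
(4,3)1 2/4
(4,5)1 2/4
(4,6)2 3/5
(4,7)2 2/3
(5,2)2 1/2
(5,5)2 1/2
(5,7)2 2/2
The smallest same-type fraction is 1/3 at (4,2), which reduces to 1/3. Any threshold above that leaves this individual unsatisfied.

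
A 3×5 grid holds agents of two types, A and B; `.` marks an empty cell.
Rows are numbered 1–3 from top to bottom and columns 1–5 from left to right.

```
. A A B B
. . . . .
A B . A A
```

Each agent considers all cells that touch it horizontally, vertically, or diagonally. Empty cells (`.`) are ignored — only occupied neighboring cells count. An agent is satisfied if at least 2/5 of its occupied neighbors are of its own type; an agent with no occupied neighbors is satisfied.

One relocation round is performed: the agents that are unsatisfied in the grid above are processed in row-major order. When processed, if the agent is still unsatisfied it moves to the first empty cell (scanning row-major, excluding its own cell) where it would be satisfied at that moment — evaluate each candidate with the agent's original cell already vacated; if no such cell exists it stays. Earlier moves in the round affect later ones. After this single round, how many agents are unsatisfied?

Initially unsatisfied (in order): (3,1), (3,2).
  (3,1) → (1,1).
  (3,2): now satisfied by earlier moves; stays.
Resulting grid:
A A A B B
. . . . .
. B . A A
All satisfied now.

0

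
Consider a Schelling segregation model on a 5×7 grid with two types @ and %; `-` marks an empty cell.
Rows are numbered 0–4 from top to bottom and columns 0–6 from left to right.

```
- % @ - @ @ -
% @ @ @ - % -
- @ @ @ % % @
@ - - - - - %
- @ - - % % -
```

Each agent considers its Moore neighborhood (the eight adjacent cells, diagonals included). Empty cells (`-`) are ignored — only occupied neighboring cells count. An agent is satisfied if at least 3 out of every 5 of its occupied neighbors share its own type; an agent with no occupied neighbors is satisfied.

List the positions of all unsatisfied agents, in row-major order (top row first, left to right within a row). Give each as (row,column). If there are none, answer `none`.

(0,1), (0,5), (1,0), (1,5), (2,4), (2,6)

(0,1)% 1/4 not
(0,2)@ 3/4 satisfied
(0,4)@ 2/3 satisfied
(0,5)@ 1/2 not
(1,0)% 1/3 not
(1,1)@ 4/6 satisfied
(1,2)@ 6/7 satisfied
(1,3)@ 5/6 satisfied
(1,5)% 2/5 not
(2,1)@ 4/5 satisfied
(2,2)@ 5/5 satisfied
(2,3)@ 3/4 satisfied
(2,4)% 2/4 not
(2,5)% 3/4 satisfied
(2,6)@ 0/3 not
(3,0)@ 2/2 satisfied
(3,6)% 2/3 satisfied
(4,1)@ 1/1 satisfied
(4,4)% 1/1 satisfied
(4,5)% 2/2 satisfied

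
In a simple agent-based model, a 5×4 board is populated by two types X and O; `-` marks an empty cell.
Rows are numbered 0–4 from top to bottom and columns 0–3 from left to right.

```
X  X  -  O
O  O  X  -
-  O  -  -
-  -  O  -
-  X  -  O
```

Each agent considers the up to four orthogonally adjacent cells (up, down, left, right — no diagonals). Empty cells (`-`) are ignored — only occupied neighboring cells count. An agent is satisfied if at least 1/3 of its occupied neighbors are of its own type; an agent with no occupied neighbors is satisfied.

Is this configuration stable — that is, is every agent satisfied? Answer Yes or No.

No

(0,0)X 1/2 ✓
(0,1)X 1/2 ✓
(0,3)O 0/0 ✓
(1,0)O 1/2 ✓
(1,1)O 2/4 ✓
(1,2)X 0/1 ✗
(2,1)O 1/1 ✓
(3,2)O 0/0 ✓
(4,1)X 0/0 ✓
(4,3)O 0/0 ✓
For instance (1,2) has only 0/1 same-type neighbors, below 1/3.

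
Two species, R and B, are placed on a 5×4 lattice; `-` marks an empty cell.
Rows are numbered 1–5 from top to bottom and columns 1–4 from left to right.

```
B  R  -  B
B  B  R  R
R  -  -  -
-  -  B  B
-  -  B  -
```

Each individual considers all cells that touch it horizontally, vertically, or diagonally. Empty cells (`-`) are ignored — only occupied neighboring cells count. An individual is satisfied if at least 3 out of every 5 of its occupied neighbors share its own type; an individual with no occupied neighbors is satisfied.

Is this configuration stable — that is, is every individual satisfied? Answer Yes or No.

Row 1: (1,1)B 2/3 satisfied · (1,2)R 1/4 not · (1,4)B 0/2 not
Row 2: (2,1)B 2/4 not · (2,2)B 2/5 not · (2,3)R 2/4 not · (2,4)R 1/2 not
Row 3: (3,1)R 0/2 not
Row 4: (4,3)B 2/2 satisfied · (4,4)B 2/2 satisfied
Row 5: (5,3)B 2/2 satisfied
For instance (1,2) has only 1/4 same-type neighbors, below 3/5.

No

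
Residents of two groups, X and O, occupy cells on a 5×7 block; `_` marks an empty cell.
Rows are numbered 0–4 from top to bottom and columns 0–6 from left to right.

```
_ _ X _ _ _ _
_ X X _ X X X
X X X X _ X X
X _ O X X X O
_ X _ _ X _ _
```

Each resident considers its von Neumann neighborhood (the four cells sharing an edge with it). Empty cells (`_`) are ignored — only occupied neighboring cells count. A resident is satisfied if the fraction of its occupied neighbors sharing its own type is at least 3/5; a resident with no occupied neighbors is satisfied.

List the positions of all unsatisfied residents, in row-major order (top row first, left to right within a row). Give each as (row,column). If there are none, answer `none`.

Row 0: (0,2)X 1/1 ✓
Row 1: (1,1)X 2/2 ✓ · (1,2)X 3/3 ✓ · (1,4)X 1/1 ✓ · (1,5)X 3/3 ✓ · (1,6)X 2/2 ✓
Row 2: (2,0)X 2/2 ✓ · (2,1)X 3/3 ✓ · (2,2)X 3/4 ✓ · (2,3)X 2/2 ✓ · (2,5)X 3/3 ✓ · (2,6)X 2/3 ✓
Row 3: (3,0)X 1/1 ✓ · (3,2)O 0/2 ✗ · (3,3)X 2/3 ✓ · (3,4)X 3/3 ✓ · (3,5)X 2/3 ✓ · (3,6)O 0/2 ✗
Row 4: (4,1)X 0/0 ✓ · (4,4)X 1/1 ✓

(3,2), (3,6)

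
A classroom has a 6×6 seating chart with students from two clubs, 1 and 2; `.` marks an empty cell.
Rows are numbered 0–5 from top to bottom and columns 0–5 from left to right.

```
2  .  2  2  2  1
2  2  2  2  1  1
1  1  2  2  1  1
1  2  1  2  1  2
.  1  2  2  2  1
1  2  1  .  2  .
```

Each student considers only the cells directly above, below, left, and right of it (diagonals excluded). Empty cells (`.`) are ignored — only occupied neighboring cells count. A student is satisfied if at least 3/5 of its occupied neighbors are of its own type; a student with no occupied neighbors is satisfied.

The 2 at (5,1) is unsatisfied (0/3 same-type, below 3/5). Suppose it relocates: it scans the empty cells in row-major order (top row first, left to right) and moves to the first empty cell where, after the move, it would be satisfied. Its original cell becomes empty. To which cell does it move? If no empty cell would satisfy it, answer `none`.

(0,1)

Vacating (5,1). Empty cells in order:
  (0,1): 3/3 same-type → satisfied — stop here.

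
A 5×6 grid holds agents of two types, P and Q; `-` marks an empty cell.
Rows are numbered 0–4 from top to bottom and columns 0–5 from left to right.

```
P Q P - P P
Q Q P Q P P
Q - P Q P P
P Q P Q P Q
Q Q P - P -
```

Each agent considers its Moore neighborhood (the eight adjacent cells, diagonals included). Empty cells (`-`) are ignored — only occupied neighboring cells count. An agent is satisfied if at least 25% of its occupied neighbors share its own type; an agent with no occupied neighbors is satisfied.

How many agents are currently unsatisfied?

5

Row 0: (0,0)P 0/3 unhappy · (0,1)Q 2/5 ok · (0,2)P 1/4 ok · (0,4)P 3/4 ok · (0,5)P 3/3 ok
Row 1: (1,0)Q 3/4 ok · (1,1)Q 3/7 ok · (1,2)P 2/6 ok · (1,3)Q 1/7 unhappy · (1,4)P 5/7 ok · (1,5)P 5/5 ok
Row 2: (2,0)Q 3/4 ok · (2,2)P 2/7 ok · (2,3)Q 2/8 ok · (2,4)P 4/8 ok · (2,5)P 4/5 ok
Row 3: (3,0)P 0/4 unhappy · (3,1)Q 3/7 ok · (3,2)P 2/6 ok · (3,3)Q 1/7 unhappy · (3,4)P 3/6 ok · (3,5)Q 0/4 unhappy
Row 4: (4,0)Q 2/3 ok · (4,1)Q 2/5 ok · (4,2)P 1/4 ok · (4,4)P 1/3 ok
Unsatisfied: (0,0), (1,3), (3,0), (3,3), (3,5) — 5 in total.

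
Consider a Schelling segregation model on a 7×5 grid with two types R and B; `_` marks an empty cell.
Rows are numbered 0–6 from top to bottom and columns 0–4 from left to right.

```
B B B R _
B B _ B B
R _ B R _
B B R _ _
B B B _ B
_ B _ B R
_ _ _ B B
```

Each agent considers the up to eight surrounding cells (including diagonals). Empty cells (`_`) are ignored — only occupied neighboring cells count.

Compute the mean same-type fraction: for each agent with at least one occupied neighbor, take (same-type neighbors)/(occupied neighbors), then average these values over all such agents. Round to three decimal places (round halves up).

(0,0)B 3/3
(0,1)B 4/4
(0,2)B 3/4
(0,3)R 0/3
(1,0)B 3/4
(1,1)B 5/6
(1,3)B 3/5
(1,4)B 1/3
(2,0)R 0/4
(2,2)B 3/5
(2,3)R 1/4
(3,0)B 3/4
(3,1)B 5/7
(3,2)R 1/5
(4,0)B 4/4
(4,1)B 5/6
(4,2)B 4/5
(4,4)B 1/2
(5,1)B 3/3
(5,3)B 4/5
(5,4)R 0/4
(6,3)B 2/3
(6,4)B 2/3
Sum over 23 agents: 3/3 + 4/4 + 3/4 + 0/3 + 3/4 + 5/6 + 3/5 + 1/3 + 0/4 + 3/5 + 1/4 + 3/4 + 5/7 + 1/5 + 4/4 + 5/6 + 4/5 + 1/2 + 3/3 + 4/5 + 0/4 + 2/3 + 2/3 = 295/21; mean = 295/21 ÷ 23 = 295/483 = 0.610766… → 0.611.

0.611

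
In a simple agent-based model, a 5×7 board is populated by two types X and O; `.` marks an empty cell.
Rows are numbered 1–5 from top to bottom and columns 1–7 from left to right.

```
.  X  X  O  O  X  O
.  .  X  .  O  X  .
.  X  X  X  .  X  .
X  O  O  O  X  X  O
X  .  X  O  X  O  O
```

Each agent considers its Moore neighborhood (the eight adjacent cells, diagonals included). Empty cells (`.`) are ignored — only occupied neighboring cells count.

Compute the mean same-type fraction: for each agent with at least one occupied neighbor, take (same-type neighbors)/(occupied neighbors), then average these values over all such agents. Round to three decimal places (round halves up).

0.468

Row 1: (1,2)X 2/2 · (1,3)X 2/3 · (1,4)O 2/4 · (1,5)O 2/4 · (1,6)X 1/4 · (1,7)O 0/2
Row 2: (2,3)X 5/6 · (2,5)O 2/6 · (2,6)X 2/5
Row 3: (3,2)X 3/5 · (3,3)X 3/6 · (3,4)X 3/6 · (3,6)X 3/5
Row 4: (4,1)X 2/3 · (4,2)O 1/6 · (4,3)O 3/7 · (4,4)O 2/7 · (4,5)X 4/7 · (4,6)X 3/6 · (4,7)O 2/4
Row 5: (5,1)X 1/2 · (5,3)X 0/4 · (5,4)O 2/5 · (5,5)X 2/5 · (5,6)O 2/5 · (5,7)O 2/3
Sum over 26 agents: 2/2 + 2/3 + 2/4 + 2/4 + 1/4 + 0/2 + 5/6 + 2/6 + 2/5 + 3/5 + 3/6 + 3/6 + 3/5 + 2/3 + 1/6 + 3/7 + 2/7 + 4/7 + 3/6 + 2/4 + 1/2 + 0/4 + 2/5 + 2/5 + 2/5 + 2/3 = 5111/420; mean = 5111/420 ÷ 26 = 5111/10920 = 0.468040… → 0.468.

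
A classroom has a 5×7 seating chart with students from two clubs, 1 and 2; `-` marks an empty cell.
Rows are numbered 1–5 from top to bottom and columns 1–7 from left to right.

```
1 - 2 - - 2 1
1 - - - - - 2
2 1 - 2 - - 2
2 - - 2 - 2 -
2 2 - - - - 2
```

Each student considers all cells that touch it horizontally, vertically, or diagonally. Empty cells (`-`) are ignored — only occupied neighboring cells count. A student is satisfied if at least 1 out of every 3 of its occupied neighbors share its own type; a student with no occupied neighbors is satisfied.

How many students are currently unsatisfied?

1

Row 1: (1,1)1 1/1 ok · (1,3)2 0/0 ok · (1,6)2 1/2 ok · (1,7)1 0/2 unhappy
Row 2: (2,1)1 2/3 ok · (2,7)2 2/3 ok
Row 3: (3,1)2 1/3 ok · (3,2)1 1/3 ok · (3,4)2 1/1 ok · (3,7)2 2/2 ok
Row 4: (4,1)2 3/4 ok · (4,4)2 1/1 ok · (4,6)2 2/2 ok
Row 5: (5,1)2 2/2 ok · (5,2)2 2/2 ok · (5,7)2 1/1 ok
Unsatisfied: (1,7) — 1 in total.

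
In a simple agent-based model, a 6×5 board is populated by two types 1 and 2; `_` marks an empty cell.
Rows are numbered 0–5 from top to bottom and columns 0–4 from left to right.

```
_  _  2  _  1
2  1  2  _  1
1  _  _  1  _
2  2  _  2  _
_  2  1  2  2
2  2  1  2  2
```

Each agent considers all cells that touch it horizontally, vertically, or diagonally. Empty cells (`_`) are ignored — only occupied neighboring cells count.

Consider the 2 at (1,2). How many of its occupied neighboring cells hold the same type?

Occupied neighbors of (1,2): (0,2)=2, (1,1)=1, (2,3)=1.
Same type (2): 1 of 3.

1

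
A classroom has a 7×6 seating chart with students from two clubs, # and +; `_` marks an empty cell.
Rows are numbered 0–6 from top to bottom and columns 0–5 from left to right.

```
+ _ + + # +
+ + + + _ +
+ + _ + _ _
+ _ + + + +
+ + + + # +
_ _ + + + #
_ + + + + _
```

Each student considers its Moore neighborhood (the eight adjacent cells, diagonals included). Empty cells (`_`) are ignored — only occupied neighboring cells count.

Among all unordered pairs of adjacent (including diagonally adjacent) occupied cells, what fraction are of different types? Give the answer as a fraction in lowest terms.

2/11

Scan each occupied cell's neighbors to the right and below (and the two forward diagonals) so each pair is counted once.
Row 0: +(0,0)–+(1,0)= +(0,0)–+(1,1)= +(0,2)–+(0,3)= +(0,2)–+(1,2)= +(0,2)–+(1,3)= +(0,2)–+(1,1)= +(0,3)–#(0,4)≠ +(0,3)–+(1,3)= +(0,3)–+(1,2)= #(0,4)–+(0,5)≠ #(0,4)–+(1,5)≠ #(0,4)–+(1,3)≠ +(0,5)–+(1,5)=  → 4/13 unlike.
Row 1: +(1,0)–+(1,1)= +(1,0)–+(2,0)= +(1,0)–+(2,1)= +(1,1)–+(1,2)= +(1,1)–+(2,1)= +(1,1)–+(2,0)= +(1,2)–+(1,3)= +(1,2)–+(2,3)= +(1,2)–+(2,1)= +(1,3)–+(2,3)=  → 0/10 unlike.
Row 2: +(2,0)–+(2,1)= +(2,0)–+(3,0)= +(2,1)–+(3,2)= +(2,1)–+(3,0)= +(2,3)–+(3,3)= +(2,3)–+(3,4)= +(2,3)–+(3,2)=  → 0/7 unlike.
Row 3: +(3,0)–+(4,0)= +(3,0)–+(4,1)= +(3,2)–+(3,3)= +(3,2)–+(4,2)= +(3,2)–+(4,3)= +(3,2)–+(4,1)= +(3,3)–+(3,4)= +(3,3)–+(4,3)= +(3,3)–#(4,4)≠ +(3,3)–+(4,2)= +(3,4)–+(3,5)= +(3,4)–#(4,4)≠ +(3,4)–+(4,5)= +(3,4)–+(4,3)= +(3,5)–+(4,5)= +(3,5)–#(4,4)≠  → 3/16 unlike.
Row 4: +(4,0)–+(4,1)= +(4,1)–+(4,2)= +(4,1)–+(5,2)= +(4,2)–+(4,3)= +(4,2)–+(5,2)= +(4,2)–+(5,3)= +(4,3)–#(4,4)≠ +(4,3)–+(5,3)= +(4,3)–+(5,4)= +(4,3)–+(5,2)= #(4,4)–+(4,5)≠ #(4,4)–+(5,4)≠ #(4,4)–#(5,5)= #(4,4)–+(5,3)≠ +(4,5)–#(5,5)≠ +(4,5)–+(5,4)=  → 5/16 unlike.
Row 5: +(5,2)–+(5,3)= +(5,2)–+(6,2)= +(5,2)–+(6,3)= +(5,2)–+(6,1)= +(5,3)–+(5,4)= +(5,3)–+(6,3)= +(5,3)–+(6,4)= +(5,3)–+(6,2)= +(5,4)–#(5,5)≠ +(5,4)–+(6,4)= +(5,4)–+(6,3)= #(5,5)–+(6,4)≠  → 2/12 unlike.
Row 6: +(6,1)–+(6,2)= +(6,2)–+(6,3)= +(6,3)–+(6,4)=  → 0/3 unlike.
Total adjacent occupied pairs: 77; unlike-type pairs: 14.
14/77 reduces to 2/11.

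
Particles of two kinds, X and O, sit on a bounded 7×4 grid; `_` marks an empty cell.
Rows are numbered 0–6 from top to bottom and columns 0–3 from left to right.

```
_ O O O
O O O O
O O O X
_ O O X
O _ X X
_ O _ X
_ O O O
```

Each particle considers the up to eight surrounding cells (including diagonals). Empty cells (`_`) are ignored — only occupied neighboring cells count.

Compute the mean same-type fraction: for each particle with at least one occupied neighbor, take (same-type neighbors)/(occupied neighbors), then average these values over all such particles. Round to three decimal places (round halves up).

0.783

Row 0: (0,1)O 4/4 · (0,2)O 5/5 · (0,3)O 3/3
Row 1: (1,0)O 4/4 · (1,1)O 7/7 · (1,2)O 7/8 · (1,3)O 4/5
Row 2: (2,0)O 4/4 · (2,1)O 7/7 · (2,2)O 6/8 · (2,3)X 1/5
Row 3: (3,1)O 5/6 · (3,2)O 3/7 · (3,3)X 3/5
Row 4: (4,0)O 2/2 · (4,2)X 3/6 · (4,3)X 3/4
Row 5: (5,1)O 3/4 · (5,3)X 2/4
Row 6: (6,1)O 2/2 · (6,2)O 3/4 · (6,3)O 1/2
Sum over 22 particles: 4/4 + 5/5 + 3/3 + 4/4 + 7/7 + 7/8 + 4/5 + 4/4 + 7/7 + 6/8 + 1/5 + 5/6 + 3/7 + 3/5 + 2/2 + 3/6 + 3/4 + 3/4 + 2/4 + 2/2 + 3/4 + 1/2 = 14479/840; mean = 14479/840 ÷ 22 = 14479/18480 = 0.783495… → 0.783.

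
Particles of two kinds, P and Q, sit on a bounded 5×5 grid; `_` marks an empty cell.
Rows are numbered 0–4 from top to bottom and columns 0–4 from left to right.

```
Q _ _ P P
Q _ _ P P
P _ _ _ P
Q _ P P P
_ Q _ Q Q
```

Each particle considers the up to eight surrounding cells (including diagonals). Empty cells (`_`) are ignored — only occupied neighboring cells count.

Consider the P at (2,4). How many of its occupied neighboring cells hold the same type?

4

Occupied neighbors of (2,4): (1,3)=P, (1,4)=P, (3,3)=P, (3,4)=P.
Same type (P): 4 of 4.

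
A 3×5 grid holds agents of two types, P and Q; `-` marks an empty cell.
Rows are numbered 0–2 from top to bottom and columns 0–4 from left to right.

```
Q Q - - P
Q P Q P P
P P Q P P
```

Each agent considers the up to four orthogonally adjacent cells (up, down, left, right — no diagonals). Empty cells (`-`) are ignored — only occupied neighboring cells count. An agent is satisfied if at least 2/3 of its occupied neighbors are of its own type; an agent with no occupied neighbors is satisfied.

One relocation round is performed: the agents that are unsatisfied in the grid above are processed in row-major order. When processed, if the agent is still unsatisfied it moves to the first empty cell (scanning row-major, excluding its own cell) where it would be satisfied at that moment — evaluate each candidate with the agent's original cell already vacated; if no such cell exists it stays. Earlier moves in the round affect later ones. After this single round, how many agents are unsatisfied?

Initially unsatisfied (in order): (0,1), (1,0), (1,1), (1,2), (2,0), (2,2).
  (0,1) → (0,2).
  (1,0) → (0,1).
  (1,1) → (0,3).
  (1,2): now satisfied by earlier moves; stays.
  (2,0): now satisfied by earlier moves; stays.
  (2,2) → (1,1).
Resulting grid:
Q Q Q P P
- Q Q P P
P P - P P
Unsatisfied now: (2,1).

1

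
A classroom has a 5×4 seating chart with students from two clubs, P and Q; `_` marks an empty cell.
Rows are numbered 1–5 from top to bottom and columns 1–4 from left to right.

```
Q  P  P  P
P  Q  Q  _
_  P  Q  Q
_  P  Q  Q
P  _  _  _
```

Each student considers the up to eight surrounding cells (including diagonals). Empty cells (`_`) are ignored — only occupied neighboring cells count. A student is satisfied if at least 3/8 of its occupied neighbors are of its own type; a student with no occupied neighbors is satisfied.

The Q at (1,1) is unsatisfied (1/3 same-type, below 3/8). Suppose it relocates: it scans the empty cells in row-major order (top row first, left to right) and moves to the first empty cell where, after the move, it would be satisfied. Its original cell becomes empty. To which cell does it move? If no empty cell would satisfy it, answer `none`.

(2,4)

Vacating (1,1). Empty cells in order:
  (2,4): 3/5 same-type → satisfied — stop here.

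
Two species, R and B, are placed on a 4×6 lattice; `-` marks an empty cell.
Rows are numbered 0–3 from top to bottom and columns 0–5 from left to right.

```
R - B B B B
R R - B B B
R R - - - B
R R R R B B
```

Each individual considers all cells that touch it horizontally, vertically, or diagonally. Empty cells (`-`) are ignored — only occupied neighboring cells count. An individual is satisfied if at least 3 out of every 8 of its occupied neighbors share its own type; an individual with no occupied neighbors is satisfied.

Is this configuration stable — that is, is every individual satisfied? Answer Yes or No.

Row 0: (0,0)R 2/2 ✓ · (0,2)B 2/3 ✓ · (0,3)B 4/4 ✓ · (0,4)B 5/5 ✓ · (0,5)B 3/3 ✓
Row 1: (1,0)R 4/4 ✓ · (1,1)R 4/5 ✓ · (1,3)B 4/4 ✓ · (1,4)B 6/6 ✓ · (1,5)B 4/4 ✓
Row 2: (2,0)R 5/5 ✓ · (2,1)R 6/6 ✓ · (2,5)B 4/4 ✓
Row 3: (3,0)R 3/3 ✓ · (3,1)R 4/4 ✓ · (3,2)R 3/3 ✓ · (3,3)R 1/2 ✓ · (3,4)B 2/3 ✓ · (3,5)B 2/2 ✓
All meet the threshold, so the configuration is stable.

Yes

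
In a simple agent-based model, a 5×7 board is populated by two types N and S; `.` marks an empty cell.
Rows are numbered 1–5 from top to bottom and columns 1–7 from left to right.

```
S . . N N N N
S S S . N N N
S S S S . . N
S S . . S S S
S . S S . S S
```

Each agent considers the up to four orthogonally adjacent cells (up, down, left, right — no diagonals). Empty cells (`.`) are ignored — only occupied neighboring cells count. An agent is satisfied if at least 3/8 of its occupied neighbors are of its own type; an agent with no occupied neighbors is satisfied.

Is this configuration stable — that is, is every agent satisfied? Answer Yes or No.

Row 1: (1,1)S 1/1 ✓ · (1,4)N 1/1 ✓ · (1,5)N 3/3 ✓ · (1,6)N 3/3 ✓ · (1,7)N 2/2 ✓
Row 2: (2,1)S 3/3 ✓ · (2,2)S 3/3 ✓ · (2,3)S 2/2 ✓ · (2,5)N 2/2 ✓ · (2,6)N 3/3 ✓ · (2,7)N 3/3 ✓
Row 3: (3,1)S 3/3 ✓ · (3,2)S 4/4 ✓ · (3,3)S 3/3 ✓ · (3,4)S 1/1 ✓ · (3,7)N 1/2 ✓
Row 4: (4,1)S 3/3 ✓ · (4,2)S 2/2 ✓ · (4,5)S 1/1 ✓ · (4,6)S 3/3 ✓ · (4,7)S 2/3 ✓
Row 5: (5,1)S 1/1 ✓ · (5,3)S 1/1 ✓ · (5,4)S 1/1 ✓ · (5,6)S 2/2 ✓ · (5,7)S 2/2 ✓
All meet the threshold, so the configuration is stable.

Yes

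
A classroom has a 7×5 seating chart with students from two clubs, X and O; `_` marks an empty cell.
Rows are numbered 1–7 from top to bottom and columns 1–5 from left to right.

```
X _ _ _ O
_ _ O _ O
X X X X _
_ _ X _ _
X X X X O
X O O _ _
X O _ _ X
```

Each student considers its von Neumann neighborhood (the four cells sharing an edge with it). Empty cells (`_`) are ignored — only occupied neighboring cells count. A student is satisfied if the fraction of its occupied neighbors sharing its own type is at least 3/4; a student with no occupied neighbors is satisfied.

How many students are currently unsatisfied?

9

(1,1)X 0/0 satisfied
(1,5)O 1/1 satisfied
(2,3)O 0/1 not
(2,5)O 1/1 satisfied
(3,1)X 1/1 satisfied
(3,2)X 2/2 satisfied
(3,3)X 3/4 satisfied
(3,4)X 1/1 satisfied
(4,3)X 2/2 satisfied
(5,1)X 2/2 satisfied
(5,2)X 2/3 not
(5,3)X 3/4 satisfied
(5,4)X 1/2 not
(5,5)O 0/1 not
(6,1)X 2/3 not
(6,2)O 2/4 not
(6,3)O 1/2 not
(7,1)X 1/2 not
(7,2)O 1/2 not
(7,5)X 0/0 satisfied
Unsatisfied: (2,3), (5,2), (5,4), (5,5), (6,1), (6,2), (6,3), (7,1), (7,2) — 9 in total.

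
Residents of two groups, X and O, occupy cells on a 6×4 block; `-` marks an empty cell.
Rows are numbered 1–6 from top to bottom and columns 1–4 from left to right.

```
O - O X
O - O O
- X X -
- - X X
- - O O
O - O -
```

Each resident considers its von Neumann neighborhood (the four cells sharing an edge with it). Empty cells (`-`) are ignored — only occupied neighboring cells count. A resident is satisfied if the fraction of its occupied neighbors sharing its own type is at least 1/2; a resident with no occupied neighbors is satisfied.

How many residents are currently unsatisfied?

Row 1: (1,1)O 1/1 ok · (1,3)O 1/2 ok · (1,4)X 0/2 unhappy
Row 2: (2,1)O 1/1 ok · (2,3)O 2/3 ok · (2,4)O 1/2 ok
Row 3: (3,2)X 1/1 ok · (3,3)X 2/3 ok
Row 4: (4,3)X 2/3 ok · (4,4)X 1/2 ok
Row 5: (5,3)O 2/3 ok · (5,4)O 1/2 ok
Row 6: (6,1)O 0/0 ok · (6,3)O 1/1 ok
Unsatisfied: (1,4) — 1 in total.

1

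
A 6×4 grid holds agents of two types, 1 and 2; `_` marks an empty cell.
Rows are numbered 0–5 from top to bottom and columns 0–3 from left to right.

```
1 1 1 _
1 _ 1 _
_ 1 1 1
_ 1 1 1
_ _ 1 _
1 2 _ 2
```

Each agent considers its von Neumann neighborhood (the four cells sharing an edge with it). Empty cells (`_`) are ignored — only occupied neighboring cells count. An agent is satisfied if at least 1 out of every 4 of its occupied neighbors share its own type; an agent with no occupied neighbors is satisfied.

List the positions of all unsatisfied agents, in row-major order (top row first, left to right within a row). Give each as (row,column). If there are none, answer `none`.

(5,0), (5,1)

(0,0)1 2/2 ok
(0,1)1 2/2 ok
(0,2)1 2/2 ok
(1,0)1 1/1 ok
(1,2)1 2/2 ok
(2,1)1 2/2 ok
(2,2)1 4/4 ok
(2,3)1 2/2 ok
(3,1)1 2/2 ok
(3,2)1 4/4 ok
(3,3)1 2/2 ok
(4,2)1 1/1 ok
(5,0)1 0/1 unhappy
(5,1)2 0/1 unhappy
(5,3)2 0/0 ok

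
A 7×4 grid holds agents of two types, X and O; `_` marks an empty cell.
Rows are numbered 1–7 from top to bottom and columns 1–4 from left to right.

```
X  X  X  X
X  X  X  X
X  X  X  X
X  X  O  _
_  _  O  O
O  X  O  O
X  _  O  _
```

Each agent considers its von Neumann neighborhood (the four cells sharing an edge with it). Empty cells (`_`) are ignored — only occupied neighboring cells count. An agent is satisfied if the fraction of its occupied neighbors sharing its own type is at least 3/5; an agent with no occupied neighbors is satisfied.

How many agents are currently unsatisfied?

4

Row 1: (1,1)X 2/2 ✓ · (1,2)X 3/3 ✓ · (1,3)X 3/3 ✓ · (1,4)X 2/2 ✓
Row 2: (2,1)X 3/3 ✓ · (2,2)X 4/4 ✓ · (2,3)X 4/4 ✓ · (2,4)X 3/3 ✓
Row 3: (3,1)X 3/3 ✓ · (3,2)X 4/4 ✓ · (3,3)X 3/4 ✓ · (3,4)X 2/2 ✓
Row 4: (4,1)X 2/2 ✓ · (4,2)X 2/3 ✓ · (4,3)O 1/3 ✗
Row 5: (5,3)O 3/3 ✓ · (5,4)O 2/2 ✓
Row 6: (6,1)O 0/2 ✗ · (6,2)X 0/2 ✗ · (6,3)O 3/4 ✓ · (6,4)O 2/2 ✓
Row 7: (7,1)X 0/1 ✗ · (7,3)O 1/1 ✓
Unsatisfied: (4,3), (6,1), (6,2), (7,1) — 4 in total.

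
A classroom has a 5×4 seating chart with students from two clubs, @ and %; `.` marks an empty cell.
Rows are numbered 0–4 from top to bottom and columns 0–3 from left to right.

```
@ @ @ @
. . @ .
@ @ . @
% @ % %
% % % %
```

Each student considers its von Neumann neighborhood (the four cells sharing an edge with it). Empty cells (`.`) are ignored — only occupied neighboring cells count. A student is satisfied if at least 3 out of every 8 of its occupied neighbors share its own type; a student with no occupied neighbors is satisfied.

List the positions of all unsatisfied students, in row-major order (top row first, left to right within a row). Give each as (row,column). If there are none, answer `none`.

(2,3), (3,0), (3,1)

(0,0)@ 1/1 satisfied
(0,1)@ 2/2 satisfied
(0,2)@ 3/3 satisfied
(0,3)@ 1/1 satisfied
(1,2)@ 1/1 satisfied
(2,0)@ 1/2 satisfied
(2,1)@ 2/2 satisfied
(2,3)@ 0/1 not
(3,0)% 1/3 not
(3,1)@ 1/4 not
(3,2)% 2/3 satisfied
(3,3)% 2/3 satisfied
(4,0)% 2/2 satisfied
(4,1)% 2/3 satisfied
(4,2)% 3/3 satisfied
(4,3)% 2/2 satisfied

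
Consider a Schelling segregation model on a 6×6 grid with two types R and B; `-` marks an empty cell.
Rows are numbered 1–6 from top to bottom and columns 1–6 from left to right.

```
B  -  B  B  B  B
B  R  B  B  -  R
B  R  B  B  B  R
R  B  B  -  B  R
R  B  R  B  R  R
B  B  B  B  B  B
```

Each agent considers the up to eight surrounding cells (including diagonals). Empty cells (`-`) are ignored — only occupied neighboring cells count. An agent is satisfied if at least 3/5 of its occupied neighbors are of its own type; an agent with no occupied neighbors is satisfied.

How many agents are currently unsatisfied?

Row 1: (1,1)B 1/2 ✗ · (1,3)B 3/4 ✓ · (1,4)B 4/4 ✓ · (1,5)B 3/4 ✓ · (1,6)B 1/2 ✗
Row 2: (2,1)B 2/4 ✗ · (2,2)R 1/7 ✗ · (2,3)B 5/7 ✓ · (2,4)B 7/7 ✓ · (2,6)R 1/4 ✗
Row 3: (3,1)B 2/5 ✗ · (3,2)R 2/8 ✗ · (3,3)B 5/7 ✓ · (3,4)B 6/6 ✓ · (3,5)B 3/6 ✗ · (3,6)R 2/4 ✗
Row 4: (4,1)R 2/5 ✗ · (4,2)B 4/8 ✗ · (4,3)B 5/7 ✓ · (4,5)B 3/7 ✗ · (4,6)R 3/5 ✓
Row 5: (5,1)R 1/5 ✗ · (5,2)B 5/8 ✓ · (5,3)R 0/7 ✗ · (5,4)B 5/7 ✓ · (5,5)R 2/7 ✗ · (5,6)R 2/5 ✗
Row 6: (6,1)B 2/3 ✓ · (6,2)B 3/5 ✓ · (6,3)B 4/5 ✓ · (6,4)B 3/5 ✓ · (6,5)B 3/5 ✓ · (6,6)B 1/3 ✗
Unsatisfied: (1,1), (1,6), (2,1), (2,2), (2,6), (3,1), (3,2), (3,5), (3,6), (4,1), (4,2), (4,5), (5,1), (5,3), (5,5), (5,6), (6,6) — 17 in total.

17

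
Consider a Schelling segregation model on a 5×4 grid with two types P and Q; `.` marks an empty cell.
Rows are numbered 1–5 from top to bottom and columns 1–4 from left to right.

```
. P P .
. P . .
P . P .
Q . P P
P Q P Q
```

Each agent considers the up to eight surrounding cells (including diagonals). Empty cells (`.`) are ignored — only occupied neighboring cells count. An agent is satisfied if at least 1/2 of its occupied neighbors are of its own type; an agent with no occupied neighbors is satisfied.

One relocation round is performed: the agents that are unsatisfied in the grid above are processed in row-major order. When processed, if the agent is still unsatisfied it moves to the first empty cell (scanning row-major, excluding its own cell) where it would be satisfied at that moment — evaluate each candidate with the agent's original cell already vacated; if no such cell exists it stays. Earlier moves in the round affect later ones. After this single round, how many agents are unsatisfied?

0

Initially unsatisfied (in order): (4,1), (5,1), (5,2), (5,4).
  (4,1): no empty cell satisfies it; stays.
  (5,1) → (1,1).
  (5,2) → (5,1).
  (5,4) → (5,2).
Resulting grid:
P P P .
. P . .
P . P .
Q . P P
Q Q P .
All satisfied now.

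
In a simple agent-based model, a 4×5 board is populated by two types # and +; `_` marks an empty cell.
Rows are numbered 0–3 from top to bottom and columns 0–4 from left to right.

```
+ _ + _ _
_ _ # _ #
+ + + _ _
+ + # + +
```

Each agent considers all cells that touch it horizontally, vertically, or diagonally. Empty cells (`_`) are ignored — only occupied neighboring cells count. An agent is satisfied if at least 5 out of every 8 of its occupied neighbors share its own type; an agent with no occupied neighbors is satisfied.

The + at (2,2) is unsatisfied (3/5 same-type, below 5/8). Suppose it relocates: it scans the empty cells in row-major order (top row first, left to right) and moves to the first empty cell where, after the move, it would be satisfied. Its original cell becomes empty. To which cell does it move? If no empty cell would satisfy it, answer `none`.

(0,1)

Vacating (2,2). Empty cells in order:
  (0,1): 2/3 same-type → satisfied — stop here.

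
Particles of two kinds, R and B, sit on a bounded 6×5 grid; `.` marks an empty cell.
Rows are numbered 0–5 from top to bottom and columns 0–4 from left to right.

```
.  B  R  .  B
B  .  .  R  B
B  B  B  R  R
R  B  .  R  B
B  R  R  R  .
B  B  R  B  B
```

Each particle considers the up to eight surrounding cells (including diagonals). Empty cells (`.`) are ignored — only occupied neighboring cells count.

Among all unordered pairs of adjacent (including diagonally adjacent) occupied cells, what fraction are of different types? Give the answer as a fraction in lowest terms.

27/55

Scan each occupied cell's neighbors to the right and below (and the two forward diagonals) so each pair is counted once.
From row 0: 2 unlike of 5 pairs (running 2/5).
From row 1: 4 unlike of 8 pairs (running 6/13).
From row 2: 6 unlike of 14 pairs (running 12/27).
From row 3: 6 unlike of 10 pairs (running 18/37).
From row 4: 7 unlike of 14 pairs (running 25/51).
From row 5: 2 unlike of 4 pairs (running 27/55).
Total adjacent occupied pairs: 55; unlike-type pairs: 27.
27/55 is already in lowest terms.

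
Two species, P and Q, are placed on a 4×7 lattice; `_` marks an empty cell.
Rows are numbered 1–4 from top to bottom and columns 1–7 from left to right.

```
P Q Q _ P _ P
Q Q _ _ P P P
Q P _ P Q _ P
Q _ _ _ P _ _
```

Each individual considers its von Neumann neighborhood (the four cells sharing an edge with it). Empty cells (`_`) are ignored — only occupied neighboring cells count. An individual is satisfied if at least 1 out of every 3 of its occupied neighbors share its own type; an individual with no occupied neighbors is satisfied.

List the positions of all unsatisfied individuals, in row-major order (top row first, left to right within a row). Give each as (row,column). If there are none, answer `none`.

(1,1), (3,2), (3,4), (3,5), (4,5)

(1,1)P 0/2 not
(1,2)Q 2/3 satisfied
(1,3)Q 1/1 satisfied
(1,5)P 1/1 satisfied
(1,7)P 1/1 satisfied
(2,1)Q 2/3 satisfied
(2,2)Q 2/3 satisfied
(2,5)P 2/3 satisfied
(2,6)P 2/2 satisfied
(2,7)P 3/3 satisfied
(3,1)Q 2/3 satisfied
(3,2)P 0/2 not
(3,4)P 0/1 not
(3,5)Q 0/3 not
(3,7)P 1/1 satisfied
(4,1)Q 1/1 satisfied
(4,5)P 0/1 not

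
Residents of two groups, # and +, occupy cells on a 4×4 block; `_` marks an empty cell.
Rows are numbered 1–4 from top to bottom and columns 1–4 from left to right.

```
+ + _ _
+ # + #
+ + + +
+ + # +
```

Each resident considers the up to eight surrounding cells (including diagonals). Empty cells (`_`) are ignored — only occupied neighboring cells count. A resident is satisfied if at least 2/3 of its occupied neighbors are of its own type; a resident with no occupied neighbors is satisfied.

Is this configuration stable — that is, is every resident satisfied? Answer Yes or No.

No

Row 1: (1,1)+ 2/3 ok · (1,2)+ 3/4 ok
Row 2: (2,1)+ 4/5 ok · (2,2)# 0/7 unhappy · (2,3)+ 4/6 ok · (2,4)# 0/3 unhappy
Row 3: (3,1)+ 4/5 ok · (3,2)+ 6/8 ok · (3,3)+ 5/8 unhappy · (3,4)+ 3/5 unhappy
Row 4: (4,1)+ 3/3 ok · (4,2)+ 4/5 ok · (4,3)# 0/5 unhappy · (4,4)+ 2/3 ok
For instance (2,2) has only 0/7 same-type neighbors, below 2/3.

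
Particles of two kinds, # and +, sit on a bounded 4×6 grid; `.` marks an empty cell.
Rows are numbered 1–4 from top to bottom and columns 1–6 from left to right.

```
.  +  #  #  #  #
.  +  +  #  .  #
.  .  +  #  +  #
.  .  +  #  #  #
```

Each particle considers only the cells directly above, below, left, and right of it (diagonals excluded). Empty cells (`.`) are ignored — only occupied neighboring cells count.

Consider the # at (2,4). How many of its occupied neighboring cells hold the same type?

Occupied neighbors of (2,4): (1,4)=#, (3,4)=#, (2,3)=+.
Same type (#): 2 of 3.

2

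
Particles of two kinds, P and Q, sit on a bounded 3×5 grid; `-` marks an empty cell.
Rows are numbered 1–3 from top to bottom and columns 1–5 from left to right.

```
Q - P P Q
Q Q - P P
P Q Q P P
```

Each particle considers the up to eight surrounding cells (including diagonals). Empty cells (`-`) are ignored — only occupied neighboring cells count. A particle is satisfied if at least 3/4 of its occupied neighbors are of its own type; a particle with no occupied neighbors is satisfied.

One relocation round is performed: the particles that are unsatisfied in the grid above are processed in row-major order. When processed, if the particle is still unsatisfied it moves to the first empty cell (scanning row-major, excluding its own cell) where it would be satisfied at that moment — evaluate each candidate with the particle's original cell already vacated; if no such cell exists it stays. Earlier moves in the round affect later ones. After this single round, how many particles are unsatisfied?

Initially unsatisfied (in order): (1,3), (1,5), (2,2), (2,4), (3,1), (3,3).
  (1,3): no empty cell satisfies it; stays.
  (1,5) → (1,2).
  (2,2): no empty cell satisfies it; stays.
  (2,4): now satisfied by earlier moves; stays.
  (3,1) → (1,5).
  (3,3) → (3,1).
Resulting grid:
Q Q P P P
Q Q - P P
Q Q - P P
Unsatisfied now: (1,3).

1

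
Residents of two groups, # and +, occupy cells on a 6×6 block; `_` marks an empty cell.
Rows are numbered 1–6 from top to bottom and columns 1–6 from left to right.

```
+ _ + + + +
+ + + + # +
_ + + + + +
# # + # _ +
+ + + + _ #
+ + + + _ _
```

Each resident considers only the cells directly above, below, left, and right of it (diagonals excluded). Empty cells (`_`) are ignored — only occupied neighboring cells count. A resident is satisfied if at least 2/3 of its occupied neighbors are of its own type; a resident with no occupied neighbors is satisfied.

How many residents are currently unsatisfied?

7

(1,1)+ 1/1 satisfied
(1,3)+ 2/2 satisfied
(1,4)+ 3/3 satisfied
(1,5)+ 2/3 satisfied
(1,6)+ 2/2 satisfied
(2,1)+ 2/2 satisfied
(2,2)+ 3/3 satisfied
(2,3)+ 4/4 satisfied
(2,4)+ 3/4 satisfied
(2,5)# 0/4 not
(2,6)+ 2/3 satisfied
(3,2)+ 2/3 satisfied
(3,3)+ 4/4 satisfied
(3,4)+ 3/4 satisfied
(3,5)+ 2/3 satisfied
(3,6)+ 3/3 satisfied
(4,1)# 1/2 not
(4,2)# 1/4 not
(4,3)+ 2/4 not
(4,4)# 0/3 not
(4,6)+ 1/2 not
(5,1)+ 2/3 satisfied
(5,2)+ 3/4 satisfied
(5,3)+ 4/4 satisfied
(5,4)+ 2/3 satisfied
(5,6)# 0/1 not
(6,1)+ 2/2 satisfied
(6,2)+ 3/3 satisfied
(6,3)+ 3/3 satisfied
(6,4)+ 2/2 satisfied
Unsatisfied: (2,5), (4,1), (4,2), (4,3), (4,4), (4,6), (5,6) — 7 in total.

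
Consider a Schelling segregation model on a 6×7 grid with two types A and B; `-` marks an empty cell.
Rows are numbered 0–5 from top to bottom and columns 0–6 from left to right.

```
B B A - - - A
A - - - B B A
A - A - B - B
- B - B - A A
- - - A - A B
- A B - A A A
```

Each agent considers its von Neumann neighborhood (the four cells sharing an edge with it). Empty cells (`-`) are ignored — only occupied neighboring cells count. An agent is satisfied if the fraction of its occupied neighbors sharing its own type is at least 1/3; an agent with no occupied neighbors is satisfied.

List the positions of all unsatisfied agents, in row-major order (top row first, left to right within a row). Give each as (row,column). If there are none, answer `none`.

Row 0: (0,0)B 1/2 satisfied · (0,1)B 1/2 satisfied · (0,2)A 0/1 not · (0,6)A 1/1 satisfied
Row 1: (1,0)A 1/2 satisfied · (1,4)B 2/2 satisfied · (1,5)B 1/2 satisfied · (1,6)A 1/3 satisfied
Row 2: (2,0)A 1/1 satisfied · (2,2)A 0/0 satisfied · (2,4)B 1/1 satisfied · (2,6)B 0/2 not
Row 3: (3,1)B 0/0 satisfied · (3,3)B 0/1 not · (3,5)A 2/2 satisfied · (3,6)A 1/3 satisfied
Row 4: (4,3)A 0/1 not · (4,5)A 2/3 satisfied · (4,6)B 0/3 not
Row 5: (5,1)A 0/1 not · (5,2)B 0/1 not · (5,4)A 1/1 satisfied · (5,5)A 3/3 satisfied · (5,6)A 1/2 satisfied

(0,2), (2,6), (3,3), (4,3), (4,6), (5,1), (5,2)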